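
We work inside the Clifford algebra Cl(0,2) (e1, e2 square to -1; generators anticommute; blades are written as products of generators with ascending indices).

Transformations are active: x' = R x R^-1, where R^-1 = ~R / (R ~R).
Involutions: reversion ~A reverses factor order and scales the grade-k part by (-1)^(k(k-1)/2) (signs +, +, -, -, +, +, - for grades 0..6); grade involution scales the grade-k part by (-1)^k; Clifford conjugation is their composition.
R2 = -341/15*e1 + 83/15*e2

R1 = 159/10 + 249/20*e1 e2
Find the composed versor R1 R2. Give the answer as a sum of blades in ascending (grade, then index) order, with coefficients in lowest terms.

Distribute over the terms of R1 (each basis-blade product reordered to ascending indices, repeated generators contracted through their squares):
(159/10) R2 = -18073/50*e1 + 4399/50*e2
(249/20*e1 e2) R2 = -6889/100*e1 - 28303/100*e2
Summing the partial products and collecting blades:
Answer: -8607/20*e1 - 3901/20*e2


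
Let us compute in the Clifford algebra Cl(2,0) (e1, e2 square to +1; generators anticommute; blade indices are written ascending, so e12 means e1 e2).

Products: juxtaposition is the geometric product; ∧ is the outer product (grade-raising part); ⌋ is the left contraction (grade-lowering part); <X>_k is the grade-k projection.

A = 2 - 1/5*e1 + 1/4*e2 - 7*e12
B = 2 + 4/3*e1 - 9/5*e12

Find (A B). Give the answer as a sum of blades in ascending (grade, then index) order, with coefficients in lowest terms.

step 1: -133/15 + 163/60*e1 + 1529/150*e2 - 269/15*e12
Answer: -133/15 + 163/60*e1 + 1529/150*e2 - 269/15*e12


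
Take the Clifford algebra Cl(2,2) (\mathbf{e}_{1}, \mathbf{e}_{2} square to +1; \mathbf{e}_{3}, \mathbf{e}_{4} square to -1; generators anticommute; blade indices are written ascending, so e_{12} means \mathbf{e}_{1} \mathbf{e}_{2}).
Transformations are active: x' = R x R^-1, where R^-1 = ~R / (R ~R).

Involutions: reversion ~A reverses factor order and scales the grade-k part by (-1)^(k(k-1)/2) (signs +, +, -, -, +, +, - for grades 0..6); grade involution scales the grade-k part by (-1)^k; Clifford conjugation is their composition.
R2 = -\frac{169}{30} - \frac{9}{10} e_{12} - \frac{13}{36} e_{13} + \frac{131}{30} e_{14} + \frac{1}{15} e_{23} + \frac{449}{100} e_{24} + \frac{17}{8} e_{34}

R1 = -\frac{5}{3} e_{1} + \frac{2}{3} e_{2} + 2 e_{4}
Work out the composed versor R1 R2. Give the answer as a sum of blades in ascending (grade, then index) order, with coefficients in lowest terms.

Distribute over the terms of R1 (each basis-blade product reordered to ascending indices, repeated generators contracted through their squares):
(-\frac{5}{3} e_{1}) R2 = \frac{169}{18} e_{1} + \frac{3}{2} e_{2} + \frac{65}{108} e_{3} - \frac{131}{18} e_{4} - \frac{1}{9} e_{123} - \frac{449}{60} e_{124} - \frac{85}{24} e_{134}
(\frac{2}{3} e_{2}) R2 = \frac{3}{5} e_{1} - \frac{169}{45} e_{2} + \frac{2}{45} e_{3} + \frac{449}{150} e_{4} + \frac{13}{54} e_{123} - \frac{131}{45} e_{124} + \frac{17}{12} e_{234}
(2 e_{4}) R2 = \frac{131}{15} e_{1} + \frac{449}{50} e_{2} + \frac{17}{4} e_{3} - \frac{169}{15} e_{4} - \frac{9}{5} e_{124} - \frac{13}{18} e_{134} + \frac{2}{15} e_{234}
Summing the partial products and collecting blades:
Answer: \frac{337}{18} e_{1} + \frac{1513}{225} e_{2} + \frac{661}{135} e_{3} - \frac{3499}{225} e_{4} + \frac{7}{54} e_{123} - \frac{439}{36} e_{124} - \frac{307}{72} e_{134} + \frac{31}{20} e_{234}


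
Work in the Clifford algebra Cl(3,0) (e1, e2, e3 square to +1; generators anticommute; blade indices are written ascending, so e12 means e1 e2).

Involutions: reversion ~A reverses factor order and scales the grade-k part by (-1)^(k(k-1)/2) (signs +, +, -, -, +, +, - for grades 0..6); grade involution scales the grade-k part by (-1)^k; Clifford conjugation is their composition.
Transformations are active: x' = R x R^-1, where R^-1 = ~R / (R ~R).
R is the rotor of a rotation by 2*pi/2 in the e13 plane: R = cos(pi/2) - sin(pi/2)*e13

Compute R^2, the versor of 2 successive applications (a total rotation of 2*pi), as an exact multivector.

Rotor phase runs at HALF the rotation angle; powers of one rotor simply add phase, so after 2 steps in e13 the phase is 2*pi/2 = pi and R^2 = cos(pi) - sin(pi)*e13.
cos(pi) = -1 and sin(pi) = 0, so R^2 = -1. The total rotation 2*pi is 1 full turn, so every vector returns to itself, yet the rotor is -1, on the OTHER sheet of the double cover (an odd number of 2*pi turns).
Answer: -1


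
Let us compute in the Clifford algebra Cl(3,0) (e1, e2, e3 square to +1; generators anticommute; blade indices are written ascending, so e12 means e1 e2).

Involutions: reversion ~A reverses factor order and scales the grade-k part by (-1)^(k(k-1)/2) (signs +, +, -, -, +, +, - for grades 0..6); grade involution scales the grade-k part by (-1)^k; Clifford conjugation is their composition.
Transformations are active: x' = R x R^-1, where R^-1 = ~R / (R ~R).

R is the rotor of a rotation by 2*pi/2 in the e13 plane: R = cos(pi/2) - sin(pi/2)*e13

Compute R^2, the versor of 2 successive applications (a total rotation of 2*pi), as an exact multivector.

Half-angle bookkeeping: 2 applications in e13 add up to rotor phase 2*pi/2 = pi, so R^2 = cos(pi) - sin(pi)*e13.
cos(pi) = -1 and sin(pi) = 0, so R^2 = -1. The total rotation 2*pi is 1 full turn, so every vector returns to itself, yet the rotor is -1, on the OTHER sheet of the double cover (an odd number of 2*pi turns).
Answer: -1


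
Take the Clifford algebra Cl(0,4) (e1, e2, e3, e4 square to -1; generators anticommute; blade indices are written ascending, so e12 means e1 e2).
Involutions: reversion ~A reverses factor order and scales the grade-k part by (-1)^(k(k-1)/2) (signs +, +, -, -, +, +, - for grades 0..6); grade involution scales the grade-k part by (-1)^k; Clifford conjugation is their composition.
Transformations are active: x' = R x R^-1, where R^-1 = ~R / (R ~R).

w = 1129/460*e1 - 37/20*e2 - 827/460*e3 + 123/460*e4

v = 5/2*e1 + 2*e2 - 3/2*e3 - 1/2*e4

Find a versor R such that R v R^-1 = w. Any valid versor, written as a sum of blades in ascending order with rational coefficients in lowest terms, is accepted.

Equal squares first: v^2 = w^2 = -51/4. Then v + w = 2279/460*e1 + 3/20*e2 - 1517/460*e3 - 107/460*e4 is a versor taking v to w, provided it is invertible.
Answer: 2279/460*e1 + 3/20*e2 - 1517/460*e3 - 107/460*e4


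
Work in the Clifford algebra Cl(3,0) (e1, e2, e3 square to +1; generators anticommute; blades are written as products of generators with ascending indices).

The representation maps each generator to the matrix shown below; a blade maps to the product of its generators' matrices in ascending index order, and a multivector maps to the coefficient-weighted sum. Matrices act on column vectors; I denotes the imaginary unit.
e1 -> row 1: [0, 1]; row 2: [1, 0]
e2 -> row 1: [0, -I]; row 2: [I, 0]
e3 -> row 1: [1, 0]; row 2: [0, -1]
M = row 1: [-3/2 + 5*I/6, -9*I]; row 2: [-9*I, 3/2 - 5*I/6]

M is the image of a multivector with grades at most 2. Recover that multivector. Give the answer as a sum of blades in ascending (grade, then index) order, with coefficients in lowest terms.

Method: 1, rho(e1), rho(e2), rho(e3) form a trace-orthogonal basis of the 2x2 complex matrices (tr(X Y) = 2 if X = Y, else 0), so M = m0*1 + m1*rho(e1) + m2*rho(e2) + m3*rho(e3) with m0 = tr(M)/2 = 0, m1 = tr(M rho(e1))/2 = -9*I, m2 = tr(M rho(e2))/2 = 0, m3 = tr(M rho(e3))/2 = -3/2 + 5*I/6.
Multiplying table entries, the bivector images are rho(e1 e2) = I*rho(e3), rho(e1 e3) = -I*rho(e2), rho(e2 e3) = I*rho(e1); with real blade coefficients the real parts of m0..m3 are the coefficients of 1, e1, e2, e3 and the imaginary parts give the bivectors (e2 e3: Im m1, e1 e3: -Im m2, e1 e2: Im m3).
Answer: -3/2*e3 + 5/6*e1 e2 - 9*e2 e3


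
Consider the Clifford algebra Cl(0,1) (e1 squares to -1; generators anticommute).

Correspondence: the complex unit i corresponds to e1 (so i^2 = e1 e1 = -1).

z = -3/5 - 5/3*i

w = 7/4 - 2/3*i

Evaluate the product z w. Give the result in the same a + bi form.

In blades: z = -3/5 - 5/3*e1, w = 7/4 - 2/3*e1.
Distribute z over w term by term (generator squares from the signature, products reordered to ascending indices): (-3/5)*w = -21/20 + 2/5*e1; (-5/3*e1)*w = -10/9 - 35/12*e1.
Sum: -389/180 - 151/60*e1; translating back through the correspondence:
Answer: -389/180 - 151/60*i


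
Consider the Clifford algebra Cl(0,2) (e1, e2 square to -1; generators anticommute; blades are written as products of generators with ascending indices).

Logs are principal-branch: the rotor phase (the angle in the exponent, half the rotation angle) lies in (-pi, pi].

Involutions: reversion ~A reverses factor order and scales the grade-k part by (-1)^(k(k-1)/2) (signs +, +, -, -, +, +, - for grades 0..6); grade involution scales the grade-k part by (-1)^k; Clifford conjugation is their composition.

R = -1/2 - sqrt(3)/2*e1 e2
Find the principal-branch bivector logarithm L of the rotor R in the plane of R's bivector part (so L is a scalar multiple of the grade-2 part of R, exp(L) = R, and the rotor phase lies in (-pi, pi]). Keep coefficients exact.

The scalar part of R is -1/2, so the principal-branch rotor phase is pinned; divide the bivector part by its sine to get the unit plane — L is the phase times that plane.
Concretely: cos(phase) = -1/2 gives phase = ±2*pi/3, and since phase/sin(phase) is even the sign is immaterial: L = (phase/sin(phase)) * <R>_2 = (4*sqrt(3)*pi/9) * <R>_2.
Answer: -2*pi/3*e1 e2


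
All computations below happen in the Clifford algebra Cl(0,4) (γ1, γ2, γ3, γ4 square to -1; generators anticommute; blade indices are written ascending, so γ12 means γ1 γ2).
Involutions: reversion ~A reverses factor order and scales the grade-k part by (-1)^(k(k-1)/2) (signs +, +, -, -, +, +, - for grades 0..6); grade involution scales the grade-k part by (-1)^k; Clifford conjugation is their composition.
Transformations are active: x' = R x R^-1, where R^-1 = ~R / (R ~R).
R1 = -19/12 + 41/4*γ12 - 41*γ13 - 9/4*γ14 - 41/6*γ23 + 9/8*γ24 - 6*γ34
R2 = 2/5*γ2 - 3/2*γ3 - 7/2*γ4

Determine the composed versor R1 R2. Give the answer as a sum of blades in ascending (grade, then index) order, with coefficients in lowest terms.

Distribute over the terms of R2 (each basis-blade product reordered to ascending indices, repeated generators contracted through their squares):
R1 (2/5*γ2) = -41/10*γ1 - 19/30*γ2 - 41/15*γ3 + 9/20*γ4 + 82/5*γ123 + 9/10*γ124 - 12/5*γ234
R1 (-3/2*γ3) = -123/2*γ1 - 41/4*γ2 + 19/8*γ3 + 9*γ4 - 123/8*γ123 - 27/8*γ134 + 27/16*γ234
R1 (-7/2*γ4) = -63/8*γ1 + 63/16*γ2 - 21*γ3 + 133/24*γ4 - 287/8*γ124 + 287/2*γ134 + 287/12*γ234
Summing the partial products and collecting blades:
Answer: -2939/40*γ1 - 1667/240*γ2 - 2563/120*γ3 + 1799/120*γ4 + 41/40*γ123 - 1399/40*γ124 + 1121/8*γ134 + 5569/240*γ234


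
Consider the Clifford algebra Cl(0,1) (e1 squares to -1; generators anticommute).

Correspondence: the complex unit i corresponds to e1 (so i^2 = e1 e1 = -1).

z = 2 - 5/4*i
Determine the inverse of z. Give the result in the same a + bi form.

In blades: z = 2 - 5/4*e1.
With qbar = 2 + 5/4*e1 (scalar fixed, mapped units negated), z qbar = 89/16 (the sum of squared coefficients), so z^-1 = qbar / (89/16) = 32/89 + 20/89*e1; translating back:
Answer: 32/89 + 20/89*i


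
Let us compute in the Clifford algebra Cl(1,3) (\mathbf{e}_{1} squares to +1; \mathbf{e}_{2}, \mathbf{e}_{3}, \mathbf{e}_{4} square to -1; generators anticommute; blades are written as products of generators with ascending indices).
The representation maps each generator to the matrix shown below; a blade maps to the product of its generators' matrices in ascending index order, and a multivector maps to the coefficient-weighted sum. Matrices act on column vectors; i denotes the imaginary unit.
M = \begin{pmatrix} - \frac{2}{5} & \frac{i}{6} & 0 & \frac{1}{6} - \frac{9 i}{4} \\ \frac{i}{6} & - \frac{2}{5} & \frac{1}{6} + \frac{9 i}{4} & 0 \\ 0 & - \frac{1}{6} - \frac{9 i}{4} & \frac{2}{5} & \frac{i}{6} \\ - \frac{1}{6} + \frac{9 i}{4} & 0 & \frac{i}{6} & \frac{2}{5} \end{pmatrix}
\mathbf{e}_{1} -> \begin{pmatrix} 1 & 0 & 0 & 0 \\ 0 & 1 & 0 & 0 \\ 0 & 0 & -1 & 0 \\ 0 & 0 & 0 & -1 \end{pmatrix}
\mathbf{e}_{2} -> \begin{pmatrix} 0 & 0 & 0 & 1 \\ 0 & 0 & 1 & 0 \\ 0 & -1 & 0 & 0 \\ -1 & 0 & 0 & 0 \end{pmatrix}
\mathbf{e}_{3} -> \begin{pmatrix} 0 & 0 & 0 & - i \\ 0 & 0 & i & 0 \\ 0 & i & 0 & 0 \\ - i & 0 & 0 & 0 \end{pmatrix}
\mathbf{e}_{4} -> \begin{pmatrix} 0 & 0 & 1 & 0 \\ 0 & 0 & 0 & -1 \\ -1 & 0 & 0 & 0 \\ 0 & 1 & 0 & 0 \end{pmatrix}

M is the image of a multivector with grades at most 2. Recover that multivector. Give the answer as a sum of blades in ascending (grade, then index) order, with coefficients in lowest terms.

Method: the blade images are trace-orthogonal — tr(rho(e_A) rho(e_B)^-1) = 4 if A = B and 0 otherwise — and rho(e_A)^-1 = (e_A)^2 * rho(e_A) with (e_A)^2 = +1 or -1, so the coefficient of e_A in the preimage is (e_A)^2 * tr(M rho(e_A))/4.
Nonzero projections over blades of grade <= 2: e_{1}: (e_{1})^2 = +1, tr(M rho(e_{1})) = - \frac{8}{5}, coefficient -\frac{2}{5}; e_{2}: (e_{2})^2 = -1, tr(M rho(e_{2})) = - \frac{2}{3}, coefficient \frac{1}{6}; e_{1} e_{3}: (e_{1} e_{3})^2 = +1, tr(M rho(e_{1} e_{3})) = 9, coefficient \frac{9}{4}; e_{3} e_{4}: (e_{3} e_{4})^2 = -1, tr(M rho(e_{3} e_{4})) = \frac{2}{3}, coefficient -\frac{1}{6}. Every other blade of grade <= 2 projects to 0.
Answer: -\frac{2}{5} e_{1} + \frac{1}{6} e_{2} + \frac{9}{4} e_{1} e_{3} - \frac{1}{6} e_{3} e_{4}


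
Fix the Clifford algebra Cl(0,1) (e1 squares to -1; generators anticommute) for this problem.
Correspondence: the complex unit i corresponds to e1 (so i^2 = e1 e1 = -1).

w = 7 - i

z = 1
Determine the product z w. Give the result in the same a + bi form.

In blades: z = 1, w = 7 - e1.
Distribute z over w term by term (generator squares from the signature, products reordered to ascending indices): (1)*w = 7 - e1.
Sum: 7 - e1; translating back through the correspondence:
Answer: 7 - i


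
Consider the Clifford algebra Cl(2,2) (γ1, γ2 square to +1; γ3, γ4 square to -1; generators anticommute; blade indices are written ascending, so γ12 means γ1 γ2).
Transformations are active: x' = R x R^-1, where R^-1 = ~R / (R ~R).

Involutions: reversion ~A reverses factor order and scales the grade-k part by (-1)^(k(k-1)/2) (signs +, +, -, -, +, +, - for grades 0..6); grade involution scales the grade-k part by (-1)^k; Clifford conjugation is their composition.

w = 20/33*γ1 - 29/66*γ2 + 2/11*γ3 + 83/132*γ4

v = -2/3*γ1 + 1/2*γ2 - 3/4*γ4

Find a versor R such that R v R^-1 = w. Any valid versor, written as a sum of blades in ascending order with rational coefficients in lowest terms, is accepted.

Sketch: the shared square 19/144 makes R = v + w = -2/33*γ1 + 2/33*γ2 + 2/11*γ3 - 4/33*γ4 the natural versor; its sandwich fixes that direction, negates (v - w)/2, and sends v to w.
Answer: -2/33*γ1 + 2/33*γ2 + 2/11*γ3 - 4/33*γ4


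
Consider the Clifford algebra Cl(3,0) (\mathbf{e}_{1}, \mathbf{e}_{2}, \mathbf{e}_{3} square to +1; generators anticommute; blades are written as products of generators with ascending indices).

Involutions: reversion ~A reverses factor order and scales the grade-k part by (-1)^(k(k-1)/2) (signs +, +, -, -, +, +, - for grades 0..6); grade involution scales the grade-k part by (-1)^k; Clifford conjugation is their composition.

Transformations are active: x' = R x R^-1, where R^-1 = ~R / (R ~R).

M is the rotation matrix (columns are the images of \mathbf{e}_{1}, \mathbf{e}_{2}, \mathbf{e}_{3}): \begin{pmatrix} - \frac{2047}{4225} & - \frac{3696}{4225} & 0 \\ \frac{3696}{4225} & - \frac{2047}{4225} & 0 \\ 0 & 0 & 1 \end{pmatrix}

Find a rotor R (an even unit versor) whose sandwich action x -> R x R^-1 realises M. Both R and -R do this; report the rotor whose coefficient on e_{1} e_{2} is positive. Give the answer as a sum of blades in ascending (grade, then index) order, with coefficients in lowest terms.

Method: write R = a + b12*e_{1} e_{2} + b13*e_{1} e_{3} + b23*e_{2} e_{3} with a^2 + b12^2 + b13^2 + b23^2 = 1 (so R^-1 = ~R). Expanding the columns R e_j ~R gives tr M = 4a^2 - 1 and, from the antisymmetric part, M21 - M12 = -4a*b12, M13 - M31 = 4a*b13, M32 - M23 = -4a*b23.
Here tr M = \frac{131}{4225}, so a^2 = (1 + tr M)/4 = \frac{1089}{4225} and a = ±\frac{33}{65}. Taking a = \frac{33}{65}: M21 - M12 = \frac{7392}{4225}, M13 - M31 = 0, M32 - M23 = 0, giving b12 = -\frac{56}{65}, b13 = 0, b23 = 0, i.e. R = \frac{33}{65} - \frac{56}{65} e_{1} e_{2}.
Its e_{1} e_{2} coefficient is negative, so report the other preimage -R.
Answer: -\frac{33}{65} + \frac{56}{65} e_{1} e_{2}. Recall the cover is two-to-one: with M of trace \frac{131}{4225}, both preimages act alike, and the stated e_{1} e_{2} sign chooses the sheet.


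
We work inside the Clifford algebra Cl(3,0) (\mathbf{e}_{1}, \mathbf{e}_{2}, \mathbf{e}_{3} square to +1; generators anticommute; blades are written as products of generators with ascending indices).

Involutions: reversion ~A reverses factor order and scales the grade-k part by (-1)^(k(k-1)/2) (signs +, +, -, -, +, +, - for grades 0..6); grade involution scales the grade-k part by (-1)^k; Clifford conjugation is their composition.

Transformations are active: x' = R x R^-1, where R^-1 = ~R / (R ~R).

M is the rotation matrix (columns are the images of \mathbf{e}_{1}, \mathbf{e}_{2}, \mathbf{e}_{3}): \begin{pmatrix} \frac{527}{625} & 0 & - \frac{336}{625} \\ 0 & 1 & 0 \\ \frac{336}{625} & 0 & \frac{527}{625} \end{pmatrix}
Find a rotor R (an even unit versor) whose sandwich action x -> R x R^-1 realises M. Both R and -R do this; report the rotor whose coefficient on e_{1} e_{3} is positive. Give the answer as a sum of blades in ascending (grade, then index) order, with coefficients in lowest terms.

Method: write R = a + b12*e_{1} e_{2} + b13*e_{1} e_{3} + b23*e_{2} e_{3} with a^2 + b12^2 + b13^2 + b23^2 = 1 (so R^-1 = ~R). Expanding the columns R e_j ~R gives tr M = 4a^2 - 1 and, from the antisymmetric part, M21 - M12 = -4a*b12, M13 - M31 = 4a*b13, M32 - M23 = -4a*b23.
Here tr M = \frac{1679}{625}, so a^2 = (1 + tr M)/4 = \frac{576}{625} and a = ±\frac{24}{25}. Taking a = \frac{24}{25}: M21 - M12 = 0, M13 - M31 = -\frac{672}{625}, M32 - M23 = 0, giving b12 = 0, b13 = -\frac{7}{25}, b23 = 0, i.e. R = \frac{24}{25} - \frac{7}{25} e_{1} e_{3}.
Its e_{1} e_{3} coefficient is negative, so report the other preimage -R.
Answer: -\frac{24}{25} + \frac{7}{25} e_{1} e_{3}. Recall the cover is two-to-one: with M of trace \frac{1679}{625}, both preimages act alike, and the stated e_{1} e_{3} sign chooses the sheet.


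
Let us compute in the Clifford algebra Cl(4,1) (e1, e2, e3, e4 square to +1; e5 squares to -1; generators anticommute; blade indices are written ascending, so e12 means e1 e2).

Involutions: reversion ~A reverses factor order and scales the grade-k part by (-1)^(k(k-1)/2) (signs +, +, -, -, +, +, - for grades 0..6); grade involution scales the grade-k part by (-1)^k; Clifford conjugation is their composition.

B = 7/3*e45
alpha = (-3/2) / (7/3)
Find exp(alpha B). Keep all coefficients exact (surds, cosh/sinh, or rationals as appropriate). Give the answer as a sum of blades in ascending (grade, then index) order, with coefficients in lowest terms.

B^2 = (7/3)^2*(e45)^2 = 49/9*(+1) = 49/9 (a basis 2-blade squares to minus the product of its generators' squares).
B^2 = 49/9 — B^2 > 0, so the exponential closes hyperbolically: l = 7/3, alpha*l = -3/2, so exp(alpha B) = cosh(-3/2) + (sinh(-3/2)/(7/3))*B = cosh(3/2) + (-3*sinh(3/2)/7)*B.
Answer: cosh(3/2) - sinh(3/2)*e45


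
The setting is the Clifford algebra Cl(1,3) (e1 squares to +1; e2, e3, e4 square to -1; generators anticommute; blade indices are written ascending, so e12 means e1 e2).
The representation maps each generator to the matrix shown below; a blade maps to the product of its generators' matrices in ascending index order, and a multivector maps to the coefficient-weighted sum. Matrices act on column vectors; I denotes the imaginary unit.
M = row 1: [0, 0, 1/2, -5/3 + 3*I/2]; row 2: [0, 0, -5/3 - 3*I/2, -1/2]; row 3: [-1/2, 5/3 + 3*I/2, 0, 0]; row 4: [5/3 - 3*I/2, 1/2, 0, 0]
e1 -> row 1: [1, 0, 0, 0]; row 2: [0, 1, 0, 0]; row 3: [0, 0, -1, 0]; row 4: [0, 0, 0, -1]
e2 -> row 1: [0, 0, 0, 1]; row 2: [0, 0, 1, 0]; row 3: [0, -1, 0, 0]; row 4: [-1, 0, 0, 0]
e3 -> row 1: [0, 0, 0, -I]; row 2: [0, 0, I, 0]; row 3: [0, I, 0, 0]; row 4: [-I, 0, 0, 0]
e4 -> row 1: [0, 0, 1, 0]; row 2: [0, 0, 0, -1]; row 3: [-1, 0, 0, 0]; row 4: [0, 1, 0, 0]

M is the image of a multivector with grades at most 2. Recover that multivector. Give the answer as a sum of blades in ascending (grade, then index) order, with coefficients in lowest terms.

Method: the blade images are trace-orthogonal — tr(rho(e_A) rho(e_B)^-1) = 4 if A = B and 0 otherwise — and rho(e_A)^-1 = (e_A)^2 * rho(e_A) with (e_A)^2 = +1 or -1, so the coefficient of e_A in the preimage is (e_A)^2 * tr(M rho(e_A))/4.
Nonzero projections over blades of grade <= 2: e2: (e2)^2 = -1, tr(M rho(e2)) = 20/3, coefficient -5/3; e4: (e4)^2 = -1, tr(M rho(e4)) = -2, coefficient 1/2; e13: (e13)^2 = +1, tr(M rho(e13)) = -6, coefficient -3/2. Every other blade of grade <= 2 projects to 0.
Answer: -5/3*e2 + 1/2*e4 - 3/2*e13


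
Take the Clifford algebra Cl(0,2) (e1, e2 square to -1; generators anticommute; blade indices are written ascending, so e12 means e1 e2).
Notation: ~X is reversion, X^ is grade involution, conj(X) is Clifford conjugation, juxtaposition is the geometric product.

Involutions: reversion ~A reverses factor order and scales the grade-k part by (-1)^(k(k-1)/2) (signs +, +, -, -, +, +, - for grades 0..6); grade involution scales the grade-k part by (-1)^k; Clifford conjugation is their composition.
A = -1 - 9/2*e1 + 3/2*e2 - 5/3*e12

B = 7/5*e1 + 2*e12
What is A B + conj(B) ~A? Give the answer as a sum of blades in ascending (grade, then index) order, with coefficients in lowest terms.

first term: 289/30 + 8/5*e1 + 20/3*e2 - 41/10*e12
second term: -89/30 + 22/5*e1 + 34/3*e2 - 1/10*e12
Answer: 20/3 + 6*e1 + 18*e2 - 21/5*e12


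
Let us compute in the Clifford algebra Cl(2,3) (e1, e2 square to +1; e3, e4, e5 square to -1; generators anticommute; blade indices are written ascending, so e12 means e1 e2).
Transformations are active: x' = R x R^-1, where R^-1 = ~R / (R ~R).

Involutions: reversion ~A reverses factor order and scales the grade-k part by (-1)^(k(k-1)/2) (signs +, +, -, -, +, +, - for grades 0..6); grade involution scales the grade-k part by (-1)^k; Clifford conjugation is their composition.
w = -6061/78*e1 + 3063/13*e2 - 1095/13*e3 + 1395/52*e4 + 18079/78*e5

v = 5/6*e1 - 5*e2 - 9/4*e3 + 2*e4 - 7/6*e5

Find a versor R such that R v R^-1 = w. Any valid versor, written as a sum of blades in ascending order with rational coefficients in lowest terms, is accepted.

Why this works: both vectors square to 733/48, so q(v) = q(w) and R = v + w = -2998/39*e1 + 2998/13*e2 - 4497/52*e3 + 1499/52*e4 + 2998/13*e5 carries v to w — its own direction survives, the complement (v - w)/2 flips.
Answer: -2998/39*e1 + 2998/13*e2 - 4497/52*e3 + 1499/52*e4 + 2998/13*e5


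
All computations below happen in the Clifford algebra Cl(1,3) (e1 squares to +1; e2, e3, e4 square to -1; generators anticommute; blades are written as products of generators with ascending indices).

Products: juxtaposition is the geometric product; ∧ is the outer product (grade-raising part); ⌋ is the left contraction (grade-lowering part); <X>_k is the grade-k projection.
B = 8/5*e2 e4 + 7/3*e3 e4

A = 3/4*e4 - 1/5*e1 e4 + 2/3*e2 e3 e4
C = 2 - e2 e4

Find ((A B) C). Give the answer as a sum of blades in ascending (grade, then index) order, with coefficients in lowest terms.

step 1: -16/45*e2 + 169/60*e3 - 8/25*e1 e2 - 7/15*e1 e3
step 2: -32/45*e2 + 169/30*e3 - 16/45*e4 - 16/25*e1 e2 - 14/15*e1 e3 - 8/25*e1 e4 + 169/60*e2 e3 e4 - 7/15*e1 e2 e3 e4
Answer: -32/45*e2 + 169/30*e3 - 16/45*e4 - 16/25*e1 e2 - 14/15*e1 e3 - 8/25*e1 e4 + 169/60*e2 e3 e4 - 7/15*e1 e2 e3 e4


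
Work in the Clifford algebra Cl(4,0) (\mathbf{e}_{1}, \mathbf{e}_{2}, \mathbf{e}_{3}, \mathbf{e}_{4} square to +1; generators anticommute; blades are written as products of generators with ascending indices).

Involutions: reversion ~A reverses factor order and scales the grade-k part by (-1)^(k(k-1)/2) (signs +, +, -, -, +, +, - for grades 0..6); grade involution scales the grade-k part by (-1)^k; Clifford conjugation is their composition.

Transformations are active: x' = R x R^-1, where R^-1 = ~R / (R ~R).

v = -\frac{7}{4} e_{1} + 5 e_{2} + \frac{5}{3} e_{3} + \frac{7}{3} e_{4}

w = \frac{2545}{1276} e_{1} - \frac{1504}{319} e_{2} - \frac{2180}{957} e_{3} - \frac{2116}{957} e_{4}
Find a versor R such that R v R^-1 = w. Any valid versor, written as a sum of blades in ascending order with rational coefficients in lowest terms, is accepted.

Why this works: both vectors square to \frac{5225}{144}, so q(v) = q(w) and R = v + w = \frac{78}{319} e_{1} + \frac{91}{319} e_{2} - \frac{195}{319} e_{3} + \frac{39}{319} e_{4} carries v to w — its own direction survives, the complement (v - w)/2 flips.
Answer: \frac{78}{319} e_{1} + \frac{91}{319} e_{2} - \frac{195}{319} e_{3} + \frac{39}{319} e_{4}


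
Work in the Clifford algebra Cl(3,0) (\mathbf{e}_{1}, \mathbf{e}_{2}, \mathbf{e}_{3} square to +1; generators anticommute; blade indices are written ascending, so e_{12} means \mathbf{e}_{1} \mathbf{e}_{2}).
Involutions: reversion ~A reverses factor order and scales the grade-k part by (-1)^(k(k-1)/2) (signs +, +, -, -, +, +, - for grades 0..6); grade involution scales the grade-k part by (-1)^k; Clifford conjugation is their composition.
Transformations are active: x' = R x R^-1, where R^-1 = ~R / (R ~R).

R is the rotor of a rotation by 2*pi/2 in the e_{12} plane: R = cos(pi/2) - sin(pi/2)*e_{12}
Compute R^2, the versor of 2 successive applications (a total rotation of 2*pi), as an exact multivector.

Half-angle bookkeeping: 2 applications in e_{12} add up to rotor phase 2*pi/2 = \pi, so R^2 = cos(\pi) - sin(\pi)*e_{12}.
cos(\pi) = -1 and sin(\pi) = 0, so R^2 = -1. The total rotation 2*pi is 1 full turn, so every vector returns to itself, yet the rotor is -1, on the OTHER sheet of the double cover (an odd number of 2*pi turns).
Answer: -1


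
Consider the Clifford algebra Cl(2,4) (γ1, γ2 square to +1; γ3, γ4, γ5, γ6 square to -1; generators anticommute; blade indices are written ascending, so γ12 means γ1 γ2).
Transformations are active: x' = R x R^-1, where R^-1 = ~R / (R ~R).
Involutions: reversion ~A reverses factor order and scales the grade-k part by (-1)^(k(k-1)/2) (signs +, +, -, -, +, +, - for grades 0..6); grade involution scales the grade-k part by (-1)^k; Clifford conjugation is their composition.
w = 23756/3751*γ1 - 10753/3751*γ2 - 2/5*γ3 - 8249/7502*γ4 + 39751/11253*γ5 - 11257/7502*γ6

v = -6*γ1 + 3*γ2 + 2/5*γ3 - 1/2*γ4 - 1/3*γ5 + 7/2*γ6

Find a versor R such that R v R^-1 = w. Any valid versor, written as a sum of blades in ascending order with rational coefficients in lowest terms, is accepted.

Equal squares first: v^2 = w^2 = 14503/450. Then v + w = 1250/3751*γ1 + 500/3751*γ2 - 6000/3751*γ4 + 12000/3751*γ5 + 7500/3751*γ6 is a versor taking v to w, provided it is invertible.
Answer: 1250/3751*γ1 + 500/3751*γ2 - 6000/3751*γ4 + 12000/3751*γ5 + 7500/3751*γ6


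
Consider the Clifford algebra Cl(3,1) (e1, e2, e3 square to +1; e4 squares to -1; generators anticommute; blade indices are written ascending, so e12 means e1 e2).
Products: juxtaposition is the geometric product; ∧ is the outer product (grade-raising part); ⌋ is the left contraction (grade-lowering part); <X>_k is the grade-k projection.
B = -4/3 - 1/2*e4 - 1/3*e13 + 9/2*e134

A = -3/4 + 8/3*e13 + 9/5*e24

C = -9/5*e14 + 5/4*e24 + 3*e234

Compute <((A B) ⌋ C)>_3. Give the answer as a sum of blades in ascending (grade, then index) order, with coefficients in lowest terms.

step 1: 17/9 + 9/10*e2 - 93/8*e4 - 119/36*e13 - 12/5*e24 + 81/10*e123 - 113/24*e134 + 3/5*e1234
step 2: -3 + 837/40*e1 - 465/32*e2 + 36/5*e3 + 9/8*e4 - 17/5*e14 + 279/8*e23 + 85/36*e24 + 27/10*e34 + 17/3*e234
step 3: 17/3*e234
Answer: 17/3*e234


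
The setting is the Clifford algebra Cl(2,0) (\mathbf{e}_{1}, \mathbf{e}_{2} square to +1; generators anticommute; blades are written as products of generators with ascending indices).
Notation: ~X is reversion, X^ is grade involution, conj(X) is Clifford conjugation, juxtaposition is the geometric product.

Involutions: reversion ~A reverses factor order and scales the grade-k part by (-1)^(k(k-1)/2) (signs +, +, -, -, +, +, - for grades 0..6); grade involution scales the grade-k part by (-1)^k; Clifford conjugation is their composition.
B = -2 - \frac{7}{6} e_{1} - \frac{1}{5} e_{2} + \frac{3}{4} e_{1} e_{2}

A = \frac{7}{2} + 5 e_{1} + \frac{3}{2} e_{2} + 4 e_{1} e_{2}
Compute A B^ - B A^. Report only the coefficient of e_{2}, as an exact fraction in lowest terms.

first term: -\frac{58}{15} - \frac{749}{120} e_{1} - \frac{193}{60} e_{2} - \frac{49}{8} e_{1} e_{2}
second term: -\frac{58}{15} + \frac{671}{120} e_{1} + \frac{83}{60} e_{2} - \frac{37}{8} e_{1} e_{2}
Answer: -\frac{23}{5}


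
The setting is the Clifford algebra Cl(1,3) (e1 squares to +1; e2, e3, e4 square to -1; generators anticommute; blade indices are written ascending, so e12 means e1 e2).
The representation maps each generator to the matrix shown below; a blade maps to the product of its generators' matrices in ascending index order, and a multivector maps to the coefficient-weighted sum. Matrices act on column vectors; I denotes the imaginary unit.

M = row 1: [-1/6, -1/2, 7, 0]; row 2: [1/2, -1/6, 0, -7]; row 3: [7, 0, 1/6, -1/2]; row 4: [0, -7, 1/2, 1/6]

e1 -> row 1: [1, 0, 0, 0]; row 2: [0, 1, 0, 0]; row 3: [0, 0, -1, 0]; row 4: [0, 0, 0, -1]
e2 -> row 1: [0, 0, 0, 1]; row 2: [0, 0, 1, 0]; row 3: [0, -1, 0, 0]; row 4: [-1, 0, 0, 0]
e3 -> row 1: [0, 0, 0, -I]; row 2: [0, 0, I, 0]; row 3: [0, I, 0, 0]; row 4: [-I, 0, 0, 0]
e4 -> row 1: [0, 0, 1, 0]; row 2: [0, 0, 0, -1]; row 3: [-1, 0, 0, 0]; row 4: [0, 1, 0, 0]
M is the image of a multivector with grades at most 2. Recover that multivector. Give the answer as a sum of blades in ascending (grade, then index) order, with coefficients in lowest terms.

Method: the blade images are trace-orthogonal — tr(rho(e_A) rho(e_B)^-1) = 4 if A = B and 0 otherwise — and rho(e_A)^-1 = (e_A)^2 * rho(e_A) with (e_A)^2 = +1 or -1, so the coefficient of e_A in the preimage is (e_A)^2 * tr(M rho(e_A))/4.
Nonzero projections over blades of grade <= 2: e1: (e1)^2 = +1, tr(M rho(e1)) = -2/3, coefficient -1/6; e14: (e14)^2 = +1, tr(M rho(e14)) = 28, coefficient 7; e24: (e24)^2 = -1, tr(M rho(e24)) = 2, coefficient -1/2. Every other blade of grade <= 2 projects to 0.
Answer: -1/6*e1 + 7*e14 - 1/2*e24


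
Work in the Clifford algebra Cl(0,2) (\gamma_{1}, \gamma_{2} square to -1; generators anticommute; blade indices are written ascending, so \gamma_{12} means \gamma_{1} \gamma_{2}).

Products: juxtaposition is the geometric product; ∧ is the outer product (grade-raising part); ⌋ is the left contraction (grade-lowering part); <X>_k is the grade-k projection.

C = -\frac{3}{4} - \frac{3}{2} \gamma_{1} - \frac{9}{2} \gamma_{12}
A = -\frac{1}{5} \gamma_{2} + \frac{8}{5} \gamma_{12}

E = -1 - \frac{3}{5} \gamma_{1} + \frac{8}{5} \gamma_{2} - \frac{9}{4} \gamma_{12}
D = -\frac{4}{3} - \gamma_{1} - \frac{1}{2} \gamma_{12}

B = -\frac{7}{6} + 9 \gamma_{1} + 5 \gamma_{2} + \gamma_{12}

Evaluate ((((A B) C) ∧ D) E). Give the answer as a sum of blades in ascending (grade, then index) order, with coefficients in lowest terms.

step 1: -\frac{3}{5} - \frac{41}{5} \gamma_{1} + \frac{439}{30} \gamma_{2} - \frac{1}{15} \gamma_{12}
step 2: -\frac{243}{20} - \frac{294}{5} \gamma_{1} - \frac{1911}{40} \gamma_{2} + \frac{247}{10} \gamma_{12}
step 3: \frac{81}{5} + \frac{1811}{20} \gamma_{1} + \frac{637}{10} \gamma_{2} - \frac{2239}{30} \gamma_{12}
step 4: -\frac{46343}{200} - \frac{74509}{600} \gamma_{1} + \frac{16859}{80} \gamma_{2} + \frac{13277}{60} \gamma_{12}
Answer: -\frac{46343}{200} - \frac{74509}{600} \gamma_{1} + \frac{16859}{80} \gamma_{2} + \frac{13277}{60} \gamma_{12}


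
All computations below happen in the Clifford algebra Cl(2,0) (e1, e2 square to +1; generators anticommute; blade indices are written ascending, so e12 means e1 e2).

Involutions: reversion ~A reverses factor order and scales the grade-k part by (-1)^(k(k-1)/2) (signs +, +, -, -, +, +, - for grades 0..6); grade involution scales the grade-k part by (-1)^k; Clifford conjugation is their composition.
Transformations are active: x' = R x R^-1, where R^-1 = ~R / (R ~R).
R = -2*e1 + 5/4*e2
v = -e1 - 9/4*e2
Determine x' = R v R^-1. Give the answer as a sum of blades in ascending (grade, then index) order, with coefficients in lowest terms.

~R = -2*e1 + 5/4*e2, and R ~R = 89/16, so R^-1 = ~R / (89/16).
R v = -13/16 + 23/4*e12
Answer: 141/89*e1 + 671/356*e2


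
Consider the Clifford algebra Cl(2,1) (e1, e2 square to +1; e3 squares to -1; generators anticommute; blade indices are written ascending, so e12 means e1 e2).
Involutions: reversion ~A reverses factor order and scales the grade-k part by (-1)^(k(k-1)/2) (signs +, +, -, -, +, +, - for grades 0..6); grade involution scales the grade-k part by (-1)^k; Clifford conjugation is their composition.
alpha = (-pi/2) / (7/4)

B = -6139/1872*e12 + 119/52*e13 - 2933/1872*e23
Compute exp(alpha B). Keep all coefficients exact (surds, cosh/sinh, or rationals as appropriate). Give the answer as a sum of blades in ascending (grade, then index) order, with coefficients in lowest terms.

B^2 term by term: the squares give (-6139/1872)^2*(e12)^2 + (119/52)^2*(e13)^2 + (-2933/1872)^2*(e23)^2 = 37687321/3504384*(-1) + 14161/2704*(+1) + 8602489/3504384*(+1) = -49/16 (each basis 2-blade squares to minus the product of its generators' squares); cross terms between blades sharing an index anticommute and cancel. So B^2 = -49/16.
B^2 = -49/16 — since the square is negative, the closed form is circular: l = 7/4, alpha*l = -pi/2, so exp(alpha B) = cos(-pi/2) + (sin(-pi/2)/(7/4))*B = 0 + (-4/7)*B.
Answer: 877/468*e12 - 17/13*e13 + 419/468*e23


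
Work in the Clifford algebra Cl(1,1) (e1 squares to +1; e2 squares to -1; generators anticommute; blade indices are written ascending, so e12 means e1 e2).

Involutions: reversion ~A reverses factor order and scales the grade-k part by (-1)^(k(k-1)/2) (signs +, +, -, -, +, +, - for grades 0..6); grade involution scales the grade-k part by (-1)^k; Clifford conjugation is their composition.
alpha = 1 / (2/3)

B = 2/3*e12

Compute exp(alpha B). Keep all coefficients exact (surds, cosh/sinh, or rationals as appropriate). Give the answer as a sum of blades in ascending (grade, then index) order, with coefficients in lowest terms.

B^2 = (2/3)^2*(e12)^2 = 4/9*(+1) = 4/9 (a basis 2-blade squares to minus the product of its generators' squares).
B^2 = 4/9 — the positive square puts this in the hyperbolic regime; l = 2/3, alpha*l = 1, so exp(alpha B) = cosh(1) + (sinh(1)/(2/3))*B = cosh(1) + (3*sinh(1)/2)*B.
Answer: cosh(1) + sinh(1)*e12


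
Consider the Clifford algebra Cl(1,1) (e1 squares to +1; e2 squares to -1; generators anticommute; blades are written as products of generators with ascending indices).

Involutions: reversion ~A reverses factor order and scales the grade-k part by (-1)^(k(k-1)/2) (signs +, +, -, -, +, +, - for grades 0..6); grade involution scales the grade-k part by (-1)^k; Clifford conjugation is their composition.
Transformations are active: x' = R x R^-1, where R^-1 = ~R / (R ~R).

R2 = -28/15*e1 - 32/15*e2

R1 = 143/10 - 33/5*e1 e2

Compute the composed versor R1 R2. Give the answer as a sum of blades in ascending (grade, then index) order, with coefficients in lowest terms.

Distribute over the terms of R1 (each basis-blade product reordered to ascending indices, repeated generators contracted through their squares):
(143/10) R2 = -2002/75*e1 - 2288/75*e2
(-33/5*e1 e2) R2 = -352/25*e1 - 308/25*e2
Summing the partial products and collecting blades:
Answer: -3058/75*e1 - 3212/75*e2


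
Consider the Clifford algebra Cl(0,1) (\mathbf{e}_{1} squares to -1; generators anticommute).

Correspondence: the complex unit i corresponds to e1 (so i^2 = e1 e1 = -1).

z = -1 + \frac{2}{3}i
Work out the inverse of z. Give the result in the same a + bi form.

In blades: z = -1 + \frac{2}{3} e_{1}.
With qbar = -1 - \frac{2}{3} e_{1} (scalar fixed, mapped units negated), z qbar = \frac{13}{9} (the sum of squared coefficients), so z^-1 = qbar / (\frac{13}{9}) = -\frac{9}{13} - \frac{6}{13} e_{1}; translating back:
Answer: -\frac{9}{13} - \frac{6}{13}i


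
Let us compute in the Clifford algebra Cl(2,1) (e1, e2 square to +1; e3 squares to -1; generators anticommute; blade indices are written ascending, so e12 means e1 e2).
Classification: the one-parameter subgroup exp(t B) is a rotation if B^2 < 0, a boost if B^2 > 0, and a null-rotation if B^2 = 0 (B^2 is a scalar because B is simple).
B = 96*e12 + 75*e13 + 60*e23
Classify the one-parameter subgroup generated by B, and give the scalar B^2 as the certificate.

B^2 term by term: the squares give (96)^2*(e12)^2 + (75)^2*(e13)^2 + (60)^2*(e23)^2 = 9216*(-1) + 5625*(+1) + 3600*(+1) = 9 (each basis 2-blade squares to minus the product of its generators' squares); cross terms between blades sharing an index anticommute and cancel. So B^2 = 9.
Answer: boost, certificate B^2 = 9. The scalar 9 is the complete invariant here: its sign names the subgroup type.


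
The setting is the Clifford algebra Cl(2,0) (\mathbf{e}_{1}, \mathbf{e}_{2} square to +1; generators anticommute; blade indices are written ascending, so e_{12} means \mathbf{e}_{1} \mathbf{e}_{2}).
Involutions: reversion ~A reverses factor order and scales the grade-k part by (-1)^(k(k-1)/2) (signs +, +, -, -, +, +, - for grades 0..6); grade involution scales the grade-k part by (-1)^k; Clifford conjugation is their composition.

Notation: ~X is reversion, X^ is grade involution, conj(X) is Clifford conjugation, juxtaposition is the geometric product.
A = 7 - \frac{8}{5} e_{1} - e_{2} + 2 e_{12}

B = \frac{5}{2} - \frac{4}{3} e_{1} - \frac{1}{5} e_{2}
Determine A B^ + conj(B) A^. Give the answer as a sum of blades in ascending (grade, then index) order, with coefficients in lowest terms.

first term: \frac{91}{6} + \frac{86}{15} e_{1} - \frac{113}{30} e_{2} + \frac{451}{75} e_{12}
second term: \frac{119}{6} + \frac{194}{15} e_{1} + \frac{197}{30} e_{2} + \frac{451}{75} e_{12}
Answer: 35 + \frac{56}{3} e_{1} + \frac{14}{5} e_{2} + \frac{902}{75} e_{12}


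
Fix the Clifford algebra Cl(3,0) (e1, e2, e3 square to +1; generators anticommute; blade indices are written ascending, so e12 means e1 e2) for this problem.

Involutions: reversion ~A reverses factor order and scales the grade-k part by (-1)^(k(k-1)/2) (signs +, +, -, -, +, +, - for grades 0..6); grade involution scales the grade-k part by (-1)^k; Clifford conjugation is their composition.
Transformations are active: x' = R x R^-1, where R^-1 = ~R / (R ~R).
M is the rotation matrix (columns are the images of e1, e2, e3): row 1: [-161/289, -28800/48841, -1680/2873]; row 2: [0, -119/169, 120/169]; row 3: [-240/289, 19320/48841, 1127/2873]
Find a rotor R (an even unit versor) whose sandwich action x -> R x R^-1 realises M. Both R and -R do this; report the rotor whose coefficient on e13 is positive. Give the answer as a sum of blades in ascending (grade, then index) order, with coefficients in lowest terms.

Method: write R = a + b12*e12 + b13*e13 + b23*e23 with a^2 + b12^2 + b13^2 + b23^2 = 1 (so R^-1 = ~R). Expanding the columns R e_j ~R gives tr M = 4a^2 - 1 and, from the antisymmetric part, M21 - M12 = -4a*b12, M13 - M31 = 4a*b13, M32 - M23 = -4a*b23.
Here tr M = -42441/48841, so a^2 = (1 + tr M)/4 = 1600/48841 and a = ±40/221. Taking a = 40/221: M21 - M12 = 28800/48841, M13 - M31 = 12000/48841, M32 - M23 = -15360/48841, giving b12 = -180/221, b13 = 75/221, b23 = 96/221, i.e. R = 40/221 - 180/221*e12 + 75/221*e13 + 96/221*e23.
Its e13 coefficient is already positive.
Answer: 40/221 - 180/221*e12 + 75/221*e13 + 96/221*e23. Key observation: the double cover Spin(3) -> SO(3) sends R and -R to the same matrix (trace -42441/48841 here), so the stated sign of the e13 coefficient is what selects one sheet.
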